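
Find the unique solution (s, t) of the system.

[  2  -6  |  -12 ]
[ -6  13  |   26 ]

(0, 2)

Forward elimination on [A|b]:
R2 <- R2 - (-3)*R1:  [   0   -5  -10 ]
Row echelon form:
[ 2  -6  |  -12 ]
[ 0  -5  |  -10 ]
Back-substitution:
t = (-10) / -5 = 2
s = (-12 - (-6)*(2)) / 2 = 0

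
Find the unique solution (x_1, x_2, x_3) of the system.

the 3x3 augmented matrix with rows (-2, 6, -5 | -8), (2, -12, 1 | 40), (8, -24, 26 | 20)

Forward elimination on [A|b]:
R2 <- R2 - (-1)*R1:  [  0  -6  -4  32 ]
R3 <- R3 - (-4)*R1:  [   0    0    6  -12 ]
Row echelon form:
[ -2   6  -5  |   -8 ]
[  0  -6  -4  |   32 ]
[  0   0   6  |  -12 ]
Back-substitution:
x_3 = (-12) / 6 = -2
x_2 = (32 - (-4)*(-2)) / -6 = -4
x_1 = (-8 - (6)*(-4) - (-5)*(-2)) / -2 = -3

(-3, -4, -2)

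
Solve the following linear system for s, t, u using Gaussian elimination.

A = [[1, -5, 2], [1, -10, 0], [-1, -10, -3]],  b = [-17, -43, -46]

(-3, 4, 3)

Forward elimination on [A|b]:
R2 <- R2 - (1)*R1:  [   0   -5   -2  -26 ]
R3 <- R3 - (-1)*R1:  [   0  -15   -1  -63 ]
R3 <- R3 - (3)*R2:  [  0   0   5  15 ]
Row echelon form:
[ 1  -5   2  |  -17 ]
[ 0  -5  -2  |  -26 ]
[ 0   0   5  |   15 ]
Back-substitution:
u = (15) / 5 = 3
t = (-26 - (-2)*(3)) / -5 = 4
s = (-17 - (-5)*(4) - (2)*(3)) / 1 = -3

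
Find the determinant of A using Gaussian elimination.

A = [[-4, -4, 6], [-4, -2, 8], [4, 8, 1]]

Forward elimination:
R2 <- R2 - (1)*R1:  [ 0  2  2 ]
R3 <- R3 - (-1)*R1:  [ 0  4  7 ]
R3 <- R3 - (2)*R2:  [ 0  0  3 ]
Upper-triangular form:
[ -4  -4  6 ]
[  0   2  2 ]
[  0   0  3 ]
det(A) = (-1)^0 * (-4) * (2) * (3) = -24  (0 row swaps -> sign +1)

det(A) = -24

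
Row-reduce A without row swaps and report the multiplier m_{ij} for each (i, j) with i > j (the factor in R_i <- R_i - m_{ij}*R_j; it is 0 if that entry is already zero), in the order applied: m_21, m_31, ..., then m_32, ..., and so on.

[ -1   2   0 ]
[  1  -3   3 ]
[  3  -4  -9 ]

Forward elimination:
R2 <- R2 - (-1)*R1:  [  0  -1   3 ]
R3 <- R3 - (-3)*R1:  [  0   2  -9 ]
R3 <- R3 - (-2)*R2:  [  0   0  -3 ]
Multipliers (in order of application): m_{21} = -1, m_{31} = -3, m_{32} = -2

multipliers: -1, -3, -2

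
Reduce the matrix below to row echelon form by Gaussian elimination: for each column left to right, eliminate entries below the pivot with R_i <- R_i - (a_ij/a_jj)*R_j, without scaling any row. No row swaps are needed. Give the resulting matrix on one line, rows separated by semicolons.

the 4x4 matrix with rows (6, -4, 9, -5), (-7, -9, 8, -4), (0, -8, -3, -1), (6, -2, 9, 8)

REF = [6 -4 9 -5; 0 -41/3 37/2 -59/6; 0 0 -567/41 195/41; 0 0 0 787/63]

Forward elimination:
R2 <- R2 - (-7/6)*R1:  [     0  -41/3   37/2  -59/6 ]
R4 <- R4 - (1)*R1:  [  0   2   0  13 ]
R3 <- R3 - (24/41)*R2:  [       0        0  -567/41   195/41 ]
R4 <- R4 - (-6/41)*R2:  [      0       0  111/41  474/41 ]
R4 <- R4 - (-37/189)*R3:  [      0       0       0  787/63 ]
Row echelon form:
[ 6     -4        9      -5 ]
[ 0  -41/3     37/2   -59/6 ]
[ 0      0  -567/41  195/41 ]
[ 0      0        0  787/63 ]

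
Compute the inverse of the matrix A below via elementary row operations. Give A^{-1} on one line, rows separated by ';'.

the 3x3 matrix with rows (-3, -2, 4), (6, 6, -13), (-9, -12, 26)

inverse = [0 2/3 1/3; -13/2 -7 -5/2; -3 -3 -1]

Gauss-Jordan on [A | I]:
R1 <- (1/-3)*R1:  [    1   2/3  -4/3  |  -1/3     0     0 ]
R2 <- R2 - (6)*R1:  [  0   2  -5  |   2   1   0 ]
R3 <- R3 - (-9)*R1:  [  0  -6  14  |  -3   0   1 ]
R2 <- (1/2)*R2:  [    0     1  -5/2  |     1   1/2     0 ]
R1 <- R1 - (2/3)*R2:  [    1     0   1/3  |    -1  -1/3     0 ]
R3 <- R3 - (-6)*R2:  [  0   0  -1  |   3   3   1 ]
R3 <- (1/-1)*R3:  [  0   0   1  |  -3  -3  -1 ]
R1 <- R1 - (1/3)*R3:  [   1    0    0  |    0  2/3  1/3 ]
R2 <- R2 - (-5/2)*R3:  [     0      1      0  |  -13/2     -7   -5/2 ]
Right block of [I | A^{-1}] is the inverse:
[     0  2/3   1/3 ]
[ -13/2   -7  -5/2 ]
[    -3   -3    -1 ]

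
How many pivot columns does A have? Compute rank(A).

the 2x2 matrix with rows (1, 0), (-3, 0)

Row reduction:
R2 <- R2 - (-3)*R1:  [ 0  0 ]
Row echelon form:
[ 1  0 ]
[ 0  0 ]
Nonzero rows / pivot columns: 1

rank(A) = 1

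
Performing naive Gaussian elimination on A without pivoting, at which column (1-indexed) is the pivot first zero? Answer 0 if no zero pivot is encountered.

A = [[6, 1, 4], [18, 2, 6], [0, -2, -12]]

first zero-pivot column = 3

Naive forward elimination:
R2 <- R2 - (3)*R1:  [  0  -1  -6 ]
R3 <- R3 - (2)*R2:  [ 0  0  0 ]
Matrix at this point:
[ 6   1   4 ]
[ 0  -1  -6 ]
[ 0   0   0 ]
Pivot entry (3,3) in the last row is zero and there are no rows below to swap with -> zero pivot in column 3 (A is singular).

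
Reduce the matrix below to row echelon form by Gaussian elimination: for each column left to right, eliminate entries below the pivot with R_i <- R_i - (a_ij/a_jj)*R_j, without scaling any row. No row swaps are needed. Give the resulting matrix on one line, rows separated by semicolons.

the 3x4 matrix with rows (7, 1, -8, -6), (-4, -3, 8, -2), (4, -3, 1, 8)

REF = [7 1 -8 -6; 0 -17/7 24/7 -38/7; 0 0 9/17 330/17]

Forward elimination:
R2 <- R2 - (-4/7)*R1:  [     0  -17/7   24/7  -38/7 ]
R3 <- R3 - (4/7)*R1:  [     0  -25/7   39/7   80/7 ]
R3 <- R3 - (25/17)*R2:  [      0       0    9/17  330/17 ]
Row echelon form:
[ 7      1    -8      -6 ]
[ 0  -17/7  24/7   -38/7 ]
[ 0      0  9/17  330/17 ]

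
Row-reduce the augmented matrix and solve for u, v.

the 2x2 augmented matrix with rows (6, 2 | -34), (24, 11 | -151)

(-4, -5)

Forward elimination on [A|b]:
R2 <- R2 - (4)*R1:  [   0    3  -15 ]
Row echelon form:
[ 6  2  |  -34 ]
[ 0  3  |  -15 ]
Back-substitution:
v = (-15) / 3 = -5
u = (-34 - (2)*(-5)) / 6 = -4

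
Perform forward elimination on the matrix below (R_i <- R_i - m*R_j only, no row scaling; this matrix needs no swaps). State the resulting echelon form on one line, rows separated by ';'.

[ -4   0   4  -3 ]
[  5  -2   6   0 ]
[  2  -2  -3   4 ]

REF = [-4 0 4 -3; 0 -2 11 -15/4; 0 0 -12 25/4]

Forward elimination:
R2 <- R2 - (-5/4)*R1:  [     0     -2     11  -15/4 ]
R3 <- R3 - (-1/2)*R1:  [   0   -2   -1  5/2 ]
R3 <- R3 - (1)*R2:  [    0     0   -12  25/4 ]
Row echelon form:
[ -4   0    4     -3 ]
[  0  -2   11  -15/4 ]
[  0   0  -12   25/4 ]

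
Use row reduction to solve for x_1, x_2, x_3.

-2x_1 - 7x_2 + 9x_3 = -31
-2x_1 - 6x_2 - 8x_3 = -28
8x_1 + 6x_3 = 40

(5, 3, 0)

Forward elimination on [A|b]:
R2 <- R2 - (1)*R1:  [   0    1  -17    3 ]
R3 <- R3 - (-4)*R1:  [   0  -28   42  -84 ]
R3 <- R3 - (-28)*R2:  [    0     0  -434     0 ]
Row echelon form:
[ -2  -7     9  |  -31 ]
[  0   1   -17  |    3 ]
[  0   0  -434  |    0 ]
Back-substitution:
x_3 = (0) / -434 = 0
x_2 = (3 - (-17)*(0)) / 1 = 3
x_1 = (-31 - (-7)*(3) - (9)*(0)) / -2 = 5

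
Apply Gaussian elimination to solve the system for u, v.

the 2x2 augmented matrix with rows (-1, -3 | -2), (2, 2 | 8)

Forward elimination on [A|b]:
R2 <- R2 - (-2)*R1:  [  0  -4   4 ]
Row echelon form:
[ -1  -3  |  -2 ]
[  0  -4  |   4 ]
Back-substitution:
v = (4) / -4 = -1
u = (-2 - (-3)*(-1)) / -1 = 5

(5, -1)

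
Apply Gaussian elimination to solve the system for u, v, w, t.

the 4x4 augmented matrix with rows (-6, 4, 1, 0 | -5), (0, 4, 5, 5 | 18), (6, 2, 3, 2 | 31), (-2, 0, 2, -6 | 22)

Forward elimination on [A|b]:
R3 <- R3 - (-1)*R1:  [  0   6   4   2  26 ]
R4 <- R4 - (1/3)*R1:  [    0  -4/3   5/3    -6  71/3 ]
R3 <- R3 - (3/2)*R2:  [     0      0   -7/2  -11/2     -1 ]
R4 <- R4 - (-1/3)*R2:  [     0      0   10/3  -13/3   89/3 ]
R4 <- R4 - (-20/21)*R3:  [     0      0      0  -67/7  201/7 ]
Row echelon form:
[ -6  4     1      0  |     -5 ]
[  0  4     5      5  |     18 ]
[  0  0  -7/2  -11/2  |     -1 ]
[  0  0     0  -67/7  |  201/7 ]
Back-substitution:
t = (201/7) / (-67/7) = -3
w = (-1 - (-11/2)*(-3)) / (-7/2) = 5
v = (18 - (5)*(5) - (5)*(-3)) / 4 = 2
u = (-5 - (4)*(2) - (1)*(5)) / -6 = 3

(3, 2, 5, -3)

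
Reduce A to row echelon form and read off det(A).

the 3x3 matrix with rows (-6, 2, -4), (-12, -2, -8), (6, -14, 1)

Forward elimination:
R2 <- R2 - (2)*R1:  [  0  -6   0 ]
R3 <- R3 - (-1)*R1:  [   0  -12   -3 ]
R3 <- R3 - (2)*R2:  [  0   0  -3 ]
Upper-triangular form:
[ -6   2  -4 ]
[  0  -6   0 ]
[  0   0  -3 ]
det(A) = (-1)^0 * (-6) * (-6) * (-3) = -108  (0 row swaps -> sign +1)

det(A) = -108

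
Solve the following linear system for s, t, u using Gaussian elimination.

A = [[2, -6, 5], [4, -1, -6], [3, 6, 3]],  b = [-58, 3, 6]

Forward elimination on [A|b]:
R2 <- R2 - (2)*R1:  [   0   11  -16  119 ]
R3 <- R3 - (3/2)*R1:  [    0    15  -9/2    93 ]
R3 <- R3 - (15/11)*R2:  [       0        0   381/22  -762/11 ]
Row echelon form:
[ 2  -6       5  |      -58 ]
[ 0  11     -16  |      119 ]
[ 0   0  381/22  |  -762/11 ]
Back-substitution:
u = (-762/11) / (381/22) = -4
t = (119 - (-16)*(-4)) / 11 = 5
s = (-58 - (-6)*(5) - (5)*(-4)) / 2 = -4

(-4, 5, -4)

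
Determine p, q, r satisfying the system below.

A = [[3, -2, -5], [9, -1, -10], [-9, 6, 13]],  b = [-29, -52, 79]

Forward elimination on [A|b]:
R2 <- R2 - (3)*R1:  [  0   5   5  35 ]
R3 <- R3 - (-3)*R1:  [  0   0  -2  -8 ]
Row echelon form:
[ 3  -2  -5  |  -29 ]
[ 0   5   5  |   35 ]
[ 0   0  -2  |   -8 ]
Back-substitution:
r = (-8) / -2 = 4
q = (35 - (5)*(4)) / 5 = 3
p = (-29 - (-2)*(3) - (-5)*(4)) / 3 = -1

(-1, 3, 4)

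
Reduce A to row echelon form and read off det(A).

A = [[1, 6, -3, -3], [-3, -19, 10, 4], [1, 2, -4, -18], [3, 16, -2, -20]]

Forward elimination:
R2 <- R2 - (-3)*R1:  [  0  -1   1  -5 ]
R3 <- R3 - (1)*R1:  [   0   -4   -1  -15 ]
R4 <- R4 - (3)*R1:  [   0   -2    7  -11 ]
R3 <- R3 - (4)*R2:  [  0   0  -5   5 ]
R4 <- R4 - (2)*R2:  [  0   0   5  -1 ]
R4 <- R4 - (-1)*R3:  [ 0  0  0  4 ]
Upper-triangular form:
[ 1   6  -3  -3 ]
[ 0  -1   1  -5 ]
[ 0   0  -5   5 ]
[ 0   0   0   4 ]
det(A) = (-1)^0 * (1) * (-1) * (-5) * (4) = 20  (0 row swaps -> sign +1)

det(A) = 20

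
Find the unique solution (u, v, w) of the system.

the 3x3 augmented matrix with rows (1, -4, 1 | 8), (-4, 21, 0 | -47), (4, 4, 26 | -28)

Forward elimination on [A|b]:
R2 <- R2 - (-4)*R1:  [   0    5    4  -15 ]
R3 <- R3 - (4)*R1:  [   0   20   22  -60 ]
R3 <- R3 - (4)*R2:  [ 0  0  6  0 ]
Row echelon form:
[ 1  -4  1  |    8 ]
[ 0   5  4  |  -15 ]
[ 0   0  6  |    0 ]
Back-substitution:
w = (0) / 6 = 0
v = (-15 - (4)*(0)) / 5 = -3
u = (8 - (-4)*(-3) - (1)*(0)) / 1 = -4

(-4, -3, 0)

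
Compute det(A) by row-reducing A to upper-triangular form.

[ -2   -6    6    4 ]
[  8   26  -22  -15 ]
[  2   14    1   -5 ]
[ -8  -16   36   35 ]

det(A) = -20

Forward elimination:
R2 <- R2 - (-4)*R1:  [ 0  2  2  1 ]
R3 <- R3 - (-1)*R1:  [  0   8   7  -1 ]
R4 <- R4 - (4)*R1:  [  0   8  12  19 ]
R3 <- R3 - (4)*R2:  [  0   0  -1  -5 ]
R4 <- R4 - (4)*R2:  [  0   0   4  15 ]
R4 <- R4 - (-4)*R3:  [  0   0   0  -5 ]
Upper-triangular form:
[ -2  -6   6   4 ]
[  0   2   2   1 ]
[  0   0  -1  -5 ]
[  0   0   0  -5 ]
det(A) = (-1)^0 * (-2) * (2) * (-1) * (-5) = -20  (0 row swaps -> sign +1)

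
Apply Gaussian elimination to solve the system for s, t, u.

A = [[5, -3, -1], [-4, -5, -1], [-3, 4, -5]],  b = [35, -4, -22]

Forward elimination on [A|b]:
R2 <- R2 - (-4/5)*R1:  [     0  -37/5   -9/5     24 ]
R3 <- R3 - (-3/5)*R1:  [     0   11/5  -28/5     -1 ]
R3 <- R3 - (-11/37)*R2:  [       0        0  -227/37   227/37 ]
Row echelon form:
[ 5     -3       -1  |      35 ]
[ 0  -37/5     -9/5  |      24 ]
[ 0      0  -227/37  |  227/37 ]
Back-substitution:
u = (227/37) / (-227/37) = -1
t = (24 - (-9/5)*(-1)) / (-37/5) = -3
s = (35 - (-3)*(-3) - (-1)*(-1)) / 5 = 5

(5, -3, -1)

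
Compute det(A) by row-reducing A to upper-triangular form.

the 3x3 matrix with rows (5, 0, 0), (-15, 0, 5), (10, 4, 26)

det(A) = -100

Forward elimination:
R2 <- R2 - (-3)*R1:  [ 0  0  5 ]
R3 <- R3 - (2)*R1:  [  0   4  26 ]
R2 <-> R3   (pivot in column 2 was zero)
[ 5  0   0 ]
[ 0  4  26 ]
[ 0  0   5 ]
Upper-triangular form:
[ 5  0   0 ]
[ 0  4  26 ]
[ 0  0   5 ]
det(A) = (-1)^1 * (5) * (4) * (5) = -100  (1 row swap -> sign -1)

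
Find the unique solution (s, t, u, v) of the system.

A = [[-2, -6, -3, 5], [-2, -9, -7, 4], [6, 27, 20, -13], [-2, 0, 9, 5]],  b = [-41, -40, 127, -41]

Forward elimination on [A|b]:
R2 <- R2 - (1)*R1:  [  0  -3  -4  -1   1 ]
R3 <- R3 - (-3)*R1:  [  0   9  11   2   4 ]
R4 <- R4 - (1)*R1:  [  0   6  12   0   0 ]
R3 <- R3 - (-3)*R2:  [  0   0  -1  -1   7 ]
R4 <- R4 - (-2)*R2:  [  0   0   4  -2   2 ]
R4 <- R4 - (-4)*R3:  [  0   0   0  -6  30 ]
Row echelon form:
[ -2  -6  -3   5  |  -41 ]
[  0  -3  -4  -1  |    1 ]
[  0   0  -1  -1  |    7 ]
[  0   0   0  -6  |   30 ]
Back-substitution:
v = (30) / -6 = -5
u = (7 - (-1)*(-5)) / -1 = -2
t = (1 - (-4)*(-2) - (-1)*(-5)) / -3 = 4
s = (-41 - (-6)*(4) - (-3)*(-2) - (5)*(-5)) / -2 = -1

(-1, 4, -2, -5)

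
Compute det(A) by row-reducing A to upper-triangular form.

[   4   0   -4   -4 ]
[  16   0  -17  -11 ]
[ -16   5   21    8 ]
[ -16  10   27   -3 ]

Forward elimination:
R2 <- R2 - (4)*R1:  [  0   0  -1   5 ]
R3 <- R3 - (-4)*R1:  [  0   5   5  -8 ]
R4 <- R4 - (-4)*R1:  [   0   10   11  -19 ]
R2 <-> R3   (pivot in column 2 was zero)
[ 4   0  -4   -4 ]
[ 0   5   5   -8 ]
[ 0   0  -1    5 ]
[ 0  10  11  -19 ]
R4 <- R4 - (2)*R2:  [  0   0   1  -3 ]
R4 <- R4 - (-1)*R3:  [ 0  0  0  2 ]
Upper-triangular form:
[ 4  0  -4  -4 ]
[ 0  5   5  -8 ]
[ 0  0  -1   5 ]
[ 0  0   0   2 ]
det(A) = (-1)^1 * (4) * (5) * (-1) * (2) = 40  (1 row swap -> sign -1)

det(A) = 40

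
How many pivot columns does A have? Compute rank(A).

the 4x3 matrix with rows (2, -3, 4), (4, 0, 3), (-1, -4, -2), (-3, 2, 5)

rank(A) = 3

Row reduction:
R2 <- R2 - (2)*R1:  [  0   6  -5 ]
R3 <- R3 - (-1/2)*R1:  [     0  -11/2      0 ]
R4 <- R4 - (-3/2)*R1:  [    0  -5/2    11 ]
R3 <- R3 - (-11/12)*R2:  [      0       0  -55/12 ]
R4 <- R4 - (-5/12)*R2:  [      0       0  107/12 ]
R4 <- R4 - (-107/55)*R3:  [ 0  0  0 ]
Row echelon form:
[ 2  -3       4 ]
[ 0   6      -5 ]
[ 0   0  -55/12 ]
[ 0   0       0 ]
Nonzero rows / pivot columns: 3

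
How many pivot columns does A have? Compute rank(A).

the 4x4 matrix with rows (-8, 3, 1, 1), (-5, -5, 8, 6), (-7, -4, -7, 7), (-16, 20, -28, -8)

Row reduction:
R2 <- R2 - (5/8)*R1:  [     0  -55/8   59/8   43/8 ]
R3 <- R3 - (7/8)*R1:  [     0  -53/8  -63/8   49/8 ]
R4 <- R4 - (2)*R1:  [   0   14  -30  -10 ]
R3 <- R3 - (53/55)*R2:  [       0        0  -824/55    52/55 ]
R4 <- R4 - (-112/55)*R2:  [       0        0  -824/55    52/55 ]
R4 <- R4 - (1)*R3:  [ 0  0  0  0 ]
Row echelon form:
[ -8      3        1      1 ]
[  0  -55/8     59/8   43/8 ]
[  0      0  -824/55  52/55 ]
[  0      0        0      0 ]
Nonzero rows / pivot columns: 3

rank(A) = 3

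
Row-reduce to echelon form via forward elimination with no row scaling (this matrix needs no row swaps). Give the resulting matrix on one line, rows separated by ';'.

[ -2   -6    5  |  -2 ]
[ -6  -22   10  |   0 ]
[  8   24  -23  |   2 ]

Forward elimination:
R2 <- R2 - (3)*R1:  [  0  -4  -5   6 ]
R3 <- R3 - (-4)*R1:  [  0   0  -3  -6 ]
Row echelon form:
[ -2  -6   5  |  -2 ]
[  0  -4  -5  |   6 ]
[  0   0  -3  |  -6 ]

REF = [-2 -6 5 -2; 0 -4 -5 6; 0 0 -3 -6]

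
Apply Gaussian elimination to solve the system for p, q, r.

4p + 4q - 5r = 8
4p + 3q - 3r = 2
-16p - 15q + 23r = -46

(-1, -2, -4)

Forward elimination on [A|b]:
R2 <- R2 - (1)*R1:  [  0  -1   2  -6 ]
R3 <- R3 - (-4)*R1:  [   0    1    3  -14 ]
R3 <- R3 - (-1)*R2:  [   0    0    5  -20 ]
Row echelon form:
[ 4   4  -5  |    8 ]
[ 0  -1   2  |   -6 ]
[ 0   0   5  |  -20 ]
Back-substitution:
r = (-20) / 5 = -4
q = (-6 - (2)*(-4)) / -1 = -2
p = (8 - (4)*(-2) - (-5)*(-4)) / 4 = -1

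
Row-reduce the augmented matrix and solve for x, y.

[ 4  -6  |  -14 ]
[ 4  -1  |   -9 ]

Forward elimination on [A|b]:
R2 <- R2 - (1)*R1:  [ 0  5  5 ]
Row echelon form:
[ 4  -6  |  -14 ]
[ 0   5  |    5 ]
Back-substitution:
y = (5) / 5 = 1
x = (-14 - (-6)*(1)) / 4 = -2

(-2, 1)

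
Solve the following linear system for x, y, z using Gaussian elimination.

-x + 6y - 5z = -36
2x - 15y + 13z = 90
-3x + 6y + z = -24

Forward elimination on [A|b]:
R2 <- R2 - (-2)*R1:  [  0  -3   3  18 ]
R3 <- R3 - (3)*R1:  [   0  -12   16   84 ]
R3 <- R3 - (4)*R2:  [  0   0   4  12 ]
Row echelon form:
[ -1   6  -5  |  -36 ]
[  0  -3   3  |   18 ]
[  0   0   4  |   12 ]
Back-substitution:
z = (12) / 4 = 3
y = (18 - (3)*(3)) / -3 = -3
x = (-36 - (6)*(-3) - (-5)*(3)) / -1 = 3

(3, -3, 3)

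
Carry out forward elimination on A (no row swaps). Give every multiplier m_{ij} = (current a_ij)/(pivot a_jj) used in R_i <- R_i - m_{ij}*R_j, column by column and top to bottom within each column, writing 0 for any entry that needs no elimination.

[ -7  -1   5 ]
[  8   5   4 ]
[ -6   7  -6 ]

Forward elimination:
R2 <- R2 - (-8/7)*R1:  [    0  27/7  68/7 ]
R3 <- R3 - (6/7)*R1:  [     0   55/7  -72/7 ]
R3 <- R3 - (55/27)*R2:  [       0        0  -812/27 ]
Multipliers (in order of application): m_{21} = -8/7, m_{31} = 6/7, m_{32} = 55/27

multipliers: -8/7, 6/7, 55/27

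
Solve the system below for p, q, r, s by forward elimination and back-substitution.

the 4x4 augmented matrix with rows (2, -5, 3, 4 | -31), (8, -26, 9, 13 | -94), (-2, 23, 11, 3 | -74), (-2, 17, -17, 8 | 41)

Forward elimination on [A|b]:
R2 <- R2 - (4)*R1:  [  0  -6  -3  -3  30 ]
R3 <- R3 - (-1)*R1:  [    0    18    14     7  -105 ]
R4 <- R4 - (-1)*R1:  [   0   12  -14   12   10 ]
R3 <- R3 - (-3)*R2:  [   0    0    5   -2  -15 ]
R4 <- R4 - (-2)*R2:  [   0    0  -20    6   70 ]
R4 <- R4 - (-4)*R3:  [  0   0   0  -2  10 ]
Row echelon form:
[ 2  -5   3   4  |  -31 ]
[ 0  -6  -3  -3  |   30 ]
[ 0   0   5  -2  |  -15 ]
[ 0   0   0  -2  |   10 ]
Back-substitution:
s = (10) / -2 = -5
r = (-15 - (-2)*(-5)) / 5 = -5
q = (30 - (-3)*(-5) - (-3)*(-5)) / -6 = 0
p = (-31 - (-5)*(0) - (3)*(-5) - (4)*(-5)) / 2 = 2

(2, 0, -5, -5)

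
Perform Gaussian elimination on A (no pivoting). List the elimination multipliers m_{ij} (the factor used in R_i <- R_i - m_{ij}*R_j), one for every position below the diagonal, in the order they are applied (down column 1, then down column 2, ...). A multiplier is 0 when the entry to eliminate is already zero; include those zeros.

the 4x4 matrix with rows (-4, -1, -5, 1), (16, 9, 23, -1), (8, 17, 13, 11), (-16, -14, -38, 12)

Forward elimination:
R2 <- R2 - (-4)*R1:  [ 0  5  3  3 ]
R3 <- R3 - (-2)*R1:  [  0  15   3  13 ]
R4 <- R4 - (4)*R1:  [   0  -10  -18    8 ]
R3 <- R3 - (3)*R2:  [  0   0  -6   4 ]
R4 <- R4 - (-2)*R2:  [   0    0  -12   14 ]
R4 <- R4 - (2)*R3:  [ 0  0  0  6 ]
Multipliers (in order of application): m_{21} = -4, m_{31} = -2, m_{41} = 4, m_{32} = 3, m_{42} = -2, m_{43} = 2

multipliers: -4, -2, 4, 3, -2, 2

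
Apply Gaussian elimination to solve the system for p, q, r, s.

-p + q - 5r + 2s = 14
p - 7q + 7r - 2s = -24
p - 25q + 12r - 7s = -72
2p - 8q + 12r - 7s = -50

(5, 1, -2, 4)

Forward elimination on [A|b]:
R2 <- R2 - (-1)*R1:  [   0   -6    2    0  -10 ]
R3 <- R3 - (-1)*R1:  [   0  -24    7   -5  -58 ]
R4 <- R4 - (-2)*R1:  [   0   -6    2   -3  -22 ]
R3 <- R3 - (4)*R2:  [   0    0   -1   -5  -18 ]
R4 <- R4 - (1)*R2:  [   0    0    0   -3  -12 ]
Row echelon form:
[ -1   1  -5   2  |   14 ]
[  0  -6   2   0  |  -10 ]
[  0   0  -1  -5  |  -18 ]
[  0   0   0  -3  |  -12 ]
Back-substitution:
s = (-12) / -3 = 4
r = (-18 - (-5)*(4)) / -1 = -2
q = (-10 - (2)*(-2)) / -6 = 1
p = (14 - (1)*(1) - (-5)*(-2) - (2)*(4)) / -1 = 5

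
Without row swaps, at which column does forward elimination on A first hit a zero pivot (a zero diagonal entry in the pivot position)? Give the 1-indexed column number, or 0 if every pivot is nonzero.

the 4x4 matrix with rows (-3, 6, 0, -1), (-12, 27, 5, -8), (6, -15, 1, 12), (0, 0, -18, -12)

Naive forward elimination:
R2 <- R2 - (4)*R1:  [  0   3   5  -4 ]
R3 <- R3 - (-2)*R1:  [  0  -3   1  10 ]
R3 <- R3 - (-1)*R2:  [ 0  0  6  6 ]
R4 <- R4 - (-3)*R3:  [ 0  0  0  6 ]
All pivots nonzero; naive elimination completes without hitting a zero pivot.

first zero-pivot column = 0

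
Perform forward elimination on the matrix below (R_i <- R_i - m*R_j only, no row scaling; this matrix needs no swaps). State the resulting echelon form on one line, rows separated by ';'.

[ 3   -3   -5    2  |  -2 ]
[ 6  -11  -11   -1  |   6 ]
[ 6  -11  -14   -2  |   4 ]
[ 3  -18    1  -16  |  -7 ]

REF = [3 -3 -5 2 -2; 0 -5 -1 -5 10; 0 0 -3 -1 -2; 0 0 0 -6 -41]

Forward elimination:
R2 <- R2 - (2)*R1:  [  0  -5  -1  -5  10 ]
R3 <- R3 - (2)*R1:  [  0  -5  -4  -6   8 ]
R4 <- R4 - (1)*R1:  [   0  -15    6  -18   -5 ]
R3 <- R3 - (1)*R2:  [  0   0  -3  -1  -2 ]
R4 <- R4 - (3)*R2:  [   0    0    9   -3  -35 ]
R4 <- R4 - (-3)*R3:  [   0    0    0   -6  -41 ]
Row echelon form:
[ 3  -3  -5   2  |   -2 ]
[ 0  -5  -1  -5  |   10 ]
[ 0   0  -3  -1  |   -2 ]
[ 0   0   0  -6  |  -41 ]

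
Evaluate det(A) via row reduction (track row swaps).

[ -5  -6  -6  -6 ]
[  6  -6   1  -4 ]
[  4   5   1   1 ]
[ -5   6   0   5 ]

det(A) = -115

Forward elimination:
R2 <- R2 - (-6/5)*R1:  [     0  -66/5  -31/5  -56/5 ]
R3 <- R3 - (-4/5)*R1:  [     0    1/5  -19/5  -19/5 ]
R4 <- R4 - (1)*R1:  [  0  12   6  11 ]
R3 <- R3 - (-1/66)*R2:  [       0        0  -257/66  -131/33 ]
R4 <- R4 - (-10/11)*R2:  [    0     0  4/11  9/11 ]
R4 <- R4 - (-24/257)*R3:  [       0        0        0  115/257 ]
Upper-triangular form:
[ -5     -6       -6       -6 ]
[  0  -66/5    -31/5    -56/5 ]
[  0      0  -257/66  -131/33 ]
[  0      0        0  115/257 ]
det(A) = (-1)^0 * (-5) * (-66/5) * (-257/66) * (115/257) = -115  (0 row swaps -> sign +1)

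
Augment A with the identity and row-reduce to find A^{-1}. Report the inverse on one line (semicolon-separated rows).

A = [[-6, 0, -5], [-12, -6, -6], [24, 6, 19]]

Gauss-Jordan on [A | I]:
R1 <- (1/-6)*R1:  [    1     0   5/6  |  -1/6     0     0 ]
R2 <- R2 - (-12)*R1:  [  0  -6   4  |  -2   1   0 ]
R3 <- R3 - (24)*R1:  [  0   6  -1  |   4   0   1 ]
R2 <- (1/-6)*R2:  [    0     1  -2/3  |   1/3  -1/6     0 ]
R3 <- R3 - (6)*R2:  [ 0  0  3  |  2  1  1 ]
R3 <- (1/3)*R3:  [   0    0    1  |  2/3  1/3  1/3 ]
R1 <- R1 - (5/6)*R3:  [      1       0       0  |  -13/18   -5/18   -5/18 ]
R2 <- R2 - (-2/3)*R3:  [    0     1     0  |   7/9  1/18   2/9 ]
Right block of [I | A^{-1}] is the inverse:
[ -13/18  -5/18  -5/18 ]
[    7/9   1/18    2/9 ]
[    2/3    1/3    1/3 ]

inverse = [-13/18 -5/18 -5/18; 7/9 1/18 2/9; 2/3 1/3 1/3]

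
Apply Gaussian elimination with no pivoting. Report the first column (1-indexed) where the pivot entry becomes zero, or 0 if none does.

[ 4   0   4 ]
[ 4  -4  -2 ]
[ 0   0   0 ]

Naive forward elimination:
R2 <- R2 - (1)*R1:  [  0  -4  -6 ]
Matrix at this point:
[ 4   0   4 ]
[ 0  -4  -6 ]
[ 0   0   0 ]
Pivot entry (3,3) in the last row is zero and there are no rows below to swap with -> zero pivot in column 3 (A is singular).

first zero-pivot column = 3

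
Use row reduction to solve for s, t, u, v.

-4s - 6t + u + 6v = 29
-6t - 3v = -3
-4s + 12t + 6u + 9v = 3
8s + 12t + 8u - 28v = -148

Forward elimination on [A|b]:
R3 <- R3 - (1)*R1:  [   0   18    5    3  -26 ]
R4 <- R4 - (-2)*R1:  [   0    0   10  -16  -90 ]
R3 <- R3 - (-3)*R2:  [   0    0    5   -6  -35 ]
R4 <- R4 - (2)*R3:  [   0    0    0   -4  -20 ]
Row echelon form:
[ -4  -6  1   6  |   29 ]
[  0  -6  0  -3  |   -3 ]
[  0   0  5  -6  |  -35 ]
[  0   0  0  -4  |  -20 ]
Back-substitution:
v = (-20) / -4 = 5
u = (-35 - (-6)*(5)) / 5 = -1
t = (-3 - (-3)*(5)) / -6 = -2
s = (29 - (-6)*(-2) - (1)*(-1) - (6)*(5)) / -4 = 3

(3, -2, -1, 5)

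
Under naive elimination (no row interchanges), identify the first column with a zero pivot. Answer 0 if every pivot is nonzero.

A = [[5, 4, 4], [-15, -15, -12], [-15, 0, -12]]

Naive forward elimination:
R2 <- R2 - (-3)*R1:  [  0  -3   0 ]
R3 <- R3 - (-3)*R1:  [  0  12   0 ]
R3 <- R3 - (-4)*R2:  [ 0  0  0 ]
Matrix at this point:
[ 5   4  4 ]
[ 0  -3  0 ]
[ 0   0  0 ]
Pivot entry (3,3) in the last row is zero and there are no rows below to swap with -> zero pivot in column 3 (A is singular).

first zero-pivot column = 3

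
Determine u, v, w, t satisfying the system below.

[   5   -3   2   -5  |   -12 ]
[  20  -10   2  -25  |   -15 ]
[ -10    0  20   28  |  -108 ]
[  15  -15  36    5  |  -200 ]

Forward elimination on [A|b]:
R2 <- R2 - (4)*R1:  [  0   2  -6  -5  33 ]
R3 <- R3 - (-2)*R1:  [    0    -6    24    18  -132 ]
R4 <- R4 - (3)*R1:  [    0    -6    30    20  -164 ]
R3 <- R3 - (-3)*R2:  [   0    0    6    3  -33 ]
R4 <- R4 - (-3)*R2:  [   0    0   12    5  -65 ]
R4 <- R4 - (2)*R3:  [  0   0   0  -1   1 ]
Row echelon form:
[ 5  -3   2  -5  |  -12 ]
[ 0   2  -6  -5  |   33 ]
[ 0   0   6   3  |  -33 ]
[ 0   0   0  -1  |    1 ]
Back-substitution:
t = (1) / -1 = -1
w = (-33 - (3)*(-1)) / 6 = -5
v = (33 - (-6)*(-5) - (-5)*(-1)) / 2 = -1
u = (-12 - (-3)*(-1) - (2)*(-5) - (-5)*(-1)) / 5 = -2

(-2, -1, -5, -1)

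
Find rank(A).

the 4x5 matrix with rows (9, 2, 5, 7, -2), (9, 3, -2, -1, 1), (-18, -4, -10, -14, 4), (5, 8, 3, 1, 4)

Row reduction:
R2 <- R2 - (1)*R1:  [  0   1  -7  -8   3 ]
R3 <- R3 - (-2)*R1:  [ 0  0  0  0  0 ]
R4 <- R4 - (5/9)*R1:  [     0   62/9    2/9  -26/9   46/9 ]
R4 <- R4 - (62/9)*R2:  [      0       0   436/9   470/9  -140/9 ]
R3 <-> R4   (pivot in column 3 was zero)
[ 9  2      5      7      -2 ]
[ 0  1     -7     -8       3 ]
[ 0  0  436/9  470/9  -140/9 ]
[ 0  0      0      0       0 ]
Row echelon form:
[ 9  2      5      7      -2 ]
[ 0  1     -7     -8       3 ]
[ 0  0  436/9  470/9  -140/9 ]
[ 0  0      0      0       0 ]
Nonzero rows / pivot columns: 3

rank(A) = 3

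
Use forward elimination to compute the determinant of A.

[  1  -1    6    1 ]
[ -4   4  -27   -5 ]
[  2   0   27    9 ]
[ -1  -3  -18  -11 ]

det(A) = -12

Forward elimination:
R2 <- R2 - (-4)*R1:  [  0   0  -3  -1 ]
R3 <- R3 - (2)*R1:  [  0   2  15   7 ]
R4 <- R4 - (-1)*R1:  [   0   -4  -12  -10 ]
R2 <-> R3   (pivot in column 2 was zero)
[ 1  -1    6    1 ]
[ 0   2   15    7 ]
[ 0   0   -3   -1 ]
[ 0  -4  -12  -10 ]
R4 <- R4 - (-2)*R2:  [  0   0  18   4 ]
R4 <- R4 - (-6)*R3:  [  0   0   0  -2 ]
Upper-triangular form:
[ 1  -1   6   1 ]
[ 0   2  15   7 ]
[ 0   0  -3  -1 ]
[ 0   0   0  -2 ]
det(A) = (-1)^1 * (1) * (2) * (-3) * (-2) = -12  (1 row swap -> sign -1)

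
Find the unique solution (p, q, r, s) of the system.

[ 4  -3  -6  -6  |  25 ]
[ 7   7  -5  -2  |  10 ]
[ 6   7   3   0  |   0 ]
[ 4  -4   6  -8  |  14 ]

(4, -3, -1, 1)

Forward elimination on [A|b]:
R2 <- R2 - (7/4)*R1:  [      0    49/4    11/2    17/2  -135/4 ]
R3 <- R3 - (3/2)*R1:  [     0   23/2     12      9  -75/2 ]
R4 <- R4 - (1)*R1:  [   0   -1   12   -2  -11 ]
R3 <- R3 - (46/49)*R2:  [       0        0   335/49    50/49  -285/49 ]
R4 <- R4 - (-4/49)*R2:  [       0        0   610/49   -64/49  -674/49 ]
R4 <- R4 - (122/67)*R3:  [       0        0        0  -212/67  -212/67 ]
Row echelon form:
[ 4    -3      -6       -6  |       25 ]
[ 0  49/4    11/2     17/2  |   -135/4 ]
[ 0     0  335/49    50/49  |  -285/49 ]
[ 0     0       0  -212/67  |  -212/67 ]
Back-substitution:
s = (-212/67) / (-212/67) = 1
r = (-285/49 - (50/49)*(1)) / (335/49) = -1
q = (-135/4 - (11/2)*(-1) - (17/2)*(1)) / (49/4) = -3
p = (25 - (-3)*(-3) - (-6)*(-1) - (-6)*(1)) / 4 = 4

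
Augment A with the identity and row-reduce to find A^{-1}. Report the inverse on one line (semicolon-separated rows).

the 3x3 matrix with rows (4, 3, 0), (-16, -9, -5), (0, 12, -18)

inverse = [37/4 9/4 -5/8; -12 -3 5/6; -8 -2 1/2]

Gauss-Jordan on [A | I]:
R1 <- (1/4)*R1:  [   1  3/4    0  |  1/4    0    0 ]
R2 <- R2 - (-16)*R1:  [  0   3  -5  |   4   1   0 ]
R2 <- (1/3)*R2:  [    0     1  -5/3  |   4/3   1/3     0 ]
R1 <- R1 - (3/4)*R2:  [    1     0   5/4  |  -3/4  -1/4     0 ]
R3 <- R3 - (12)*R2:  [   0    0    2  |  -16   -4    1 ]
R3 <- (1/2)*R3:  [   0    0    1  |   -8   -2  1/2 ]
R1 <- R1 - (5/4)*R3:  [    1     0     0  |  37/4   9/4  -5/8 ]
R2 <- R2 - (-5/3)*R3:  [   0    1    0  |  -12   -3  5/6 ]
Right block of [I | A^{-1}] is the inverse:
[ 37/4  9/4  -5/8 ]
[  -12   -3   5/6 ]
[   -8   -2   1/2 ]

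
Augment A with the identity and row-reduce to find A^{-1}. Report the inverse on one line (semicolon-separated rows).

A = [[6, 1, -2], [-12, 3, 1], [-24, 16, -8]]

inverse = [1/3 1/5 -7/120; 1 4/5 -3/20; 1 1 -1/4]

Gauss-Jordan on [A | I]:
R1 <- (1/6)*R1:  [    1   1/6  -1/3  |   1/6     0     0 ]
R2 <- R2 - (-12)*R1:  [  0   5  -3  |   2   1   0 ]
R3 <- R3 - (-24)*R1:  [   0   20  -16  |    4    0    1 ]
R2 <- (1/5)*R2:  [    0     1  -3/5  |   2/5   1/5     0 ]
R1 <- R1 - (1/6)*R2:  [     1      0  -7/30  |   1/10  -1/30      0 ]
R3 <- R3 - (20)*R2:  [  0   0  -4  |  -4  -4   1 ]
R3 <- (1/-4)*R3:  [    0     0     1  |     1     1  -1/4 ]
R1 <- R1 - (-7/30)*R3:  [      1       0       0  |     1/3     1/5  -7/120 ]
R2 <- R2 - (-3/5)*R3:  [     0      1      0  |      1    4/5  -3/20 ]
Right block of [I | A^{-1}] is the inverse:
[ 1/3  1/5  -7/120 ]
[   1  4/5   -3/20 ]
[   1    1    -1/4 ]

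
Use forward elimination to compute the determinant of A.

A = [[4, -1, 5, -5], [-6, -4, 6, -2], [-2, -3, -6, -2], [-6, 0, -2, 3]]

Forward elimination:
R2 <- R2 - (-3/2)*R1:  [     0  -11/2   27/2  -19/2 ]
R3 <- R3 - (-1/2)*R1:  [    0  -7/2  -7/2  -9/2 ]
R4 <- R4 - (-3/2)*R1:  [    0  -3/2  11/2  -9/2 ]
R3 <- R3 - (7/11)*R2:  [       0        0  -133/11    17/11 ]
R4 <- R4 - (3/11)*R2:  [      0       0   20/11  -21/11 ]
R4 <- R4 - (-20/133)*R3:  [        0         0         0  -223/133 ]
Upper-triangular form:
[ 4     -1        5        -5 ]
[ 0  -11/2     27/2     -19/2 ]
[ 0      0  -133/11     17/11 ]
[ 0      0        0  -223/133 ]
det(A) = (-1)^0 * (4) * (-11/2) * (-133/11) * (-223/133) = -446  (0 row swaps -> sign +1)

det(A) = -446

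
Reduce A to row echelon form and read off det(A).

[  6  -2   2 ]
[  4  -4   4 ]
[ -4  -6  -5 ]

Forward elimination:
R2 <- R2 - (2/3)*R1:  [    0  -8/3   8/3 ]
R3 <- R3 - (-2/3)*R1:  [     0  -22/3  -11/3 ]
R3 <- R3 - (11/4)*R2:  [   0    0  -11 ]
Upper-triangular form:
[ 6    -2    2 ]
[ 0  -8/3  8/3 ]
[ 0     0  -11 ]
det(A) = (-1)^0 * (6) * (-8/3) * (-11) = 176  (0 row swaps -> sign +1)

det(A) = 176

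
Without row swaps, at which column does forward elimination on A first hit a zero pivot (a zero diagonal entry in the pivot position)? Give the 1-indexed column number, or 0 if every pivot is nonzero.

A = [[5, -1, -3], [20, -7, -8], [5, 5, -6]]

Naive forward elimination:
R2 <- R2 - (4)*R1:  [  0  -3   4 ]
R3 <- R3 - (1)*R1:  [  0   6  -3 ]
R3 <- R3 - (-2)*R2:  [ 0  0  5 ]
All pivots nonzero; naive elimination completes without hitting a zero pivot.

first zero-pivot column = 0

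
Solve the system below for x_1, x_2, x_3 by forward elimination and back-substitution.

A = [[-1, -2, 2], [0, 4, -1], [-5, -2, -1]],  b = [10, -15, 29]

(-4, -4, -1)

Forward elimination on [A|b]:
R3 <- R3 - (5)*R1:  [   0    8  -11  -21 ]
R3 <- R3 - (2)*R2:  [  0   0  -9   9 ]
Row echelon form:
[ -1  -2   2  |   10 ]
[  0   4  -1  |  -15 ]
[  0   0  -9  |    9 ]
Back-substitution:
x_3 = (9) / -9 = -1
x_2 = (-15 - (-1)*(-1)) / 4 = -4
x_1 = (10 - (-2)*(-4) - (2)*(-1)) / -1 = -4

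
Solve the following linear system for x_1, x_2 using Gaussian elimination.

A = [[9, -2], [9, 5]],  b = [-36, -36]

Forward elimination on [A|b]:
R2 <- R2 - (1)*R1:  [ 0  7  0 ]
Row echelon form:
[ 9  -2  |  -36 ]
[ 0   7  |    0 ]
Back-substitution:
x_2 = (0) / 7 = 0
x_1 = (-36 - (-2)*(0)) / 9 = -4

(-4, 0)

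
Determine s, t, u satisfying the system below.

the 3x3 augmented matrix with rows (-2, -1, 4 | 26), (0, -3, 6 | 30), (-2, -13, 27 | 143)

(-5, -4, 3)

Forward elimination on [A|b]:
R3 <- R3 - (1)*R1:  [   0  -12   23  117 ]
R3 <- R3 - (4)*R2:  [  0   0  -1  -3 ]
Row echelon form:
[ -2  -1   4  |  26 ]
[  0  -3   6  |  30 ]
[  0   0  -1  |  -3 ]
Back-substitution:
u = (-3) / -1 = 3
t = (30 - (6)*(3)) / -3 = -4
s = (26 - (-1)*(-4) - (4)*(3)) / -2 = -5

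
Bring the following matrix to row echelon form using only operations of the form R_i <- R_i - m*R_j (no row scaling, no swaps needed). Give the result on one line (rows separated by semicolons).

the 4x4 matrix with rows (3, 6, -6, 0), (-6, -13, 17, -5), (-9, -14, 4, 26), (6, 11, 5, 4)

Forward elimination:
R2 <- R2 - (-2)*R1:  [  0  -1   5  -5 ]
R3 <- R3 - (-3)*R1:  [   0    4  -14   26 ]
R4 <- R4 - (2)*R1:  [  0  -1  17   4 ]
R3 <- R3 - (-4)*R2:  [ 0  0  6  6 ]
R4 <- R4 - (1)*R2:  [  0   0  12   9 ]
R4 <- R4 - (2)*R3:  [  0   0   0  -3 ]
Row echelon form:
[ 3   6  -6   0 ]
[ 0  -1   5  -5 ]
[ 0   0   6   6 ]
[ 0   0   0  -3 ]

REF = [3 6 -6 0; 0 -1 5 -5; 0 0 6 6; 0 0 0 -3]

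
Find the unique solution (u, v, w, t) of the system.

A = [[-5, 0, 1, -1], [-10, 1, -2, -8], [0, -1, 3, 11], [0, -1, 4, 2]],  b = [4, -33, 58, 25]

Forward elimination on [A|b]:
R2 <- R2 - (2)*R1:  [   0    1   -4   -6  -41 ]
R3 <- R3 - (-1)*R2:  [  0   0  -1   5  17 ]
R4 <- R4 - (-1)*R2:  [   0    0    0   -4  -16 ]
Row echelon form:
[ -5  0   1  -1  |    4 ]
[  0  1  -4  -6  |  -41 ]
[  0  0  -1   5  |   17 ]
[  0  0   0  -4  |  -16 ]
Back-substitution:
t = (-16) / -4 = 4
w = (17 - (5)*(4)) / -1 = 3
v = (-41 - (-4)*(3) - (-6)*(4)) / 1 = -5
u = (4 - (1)*(3) - (-1)*(4)) / -5 = -1

(-1, -5, 3, 4)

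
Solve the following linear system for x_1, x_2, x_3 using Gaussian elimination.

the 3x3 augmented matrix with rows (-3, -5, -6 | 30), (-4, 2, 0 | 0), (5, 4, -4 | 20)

Forward elimination on [A|b]:
R2 <- R2 - (4/3)*R1:  [    0  26/3     8   -40 ]
R3 <- R3 - (-5/3)*R1:  [     0  -13/3    -14     70 ]
R3 <- R3 - (-1/2)*R2:  [   0    0  -10   50 ]
Row echelon form:
[ -3    -5   -6  |   30 ]
[  0  26/3    8  |  -40 ]
[  0     0  -10  |   50 ]
Back-substitution:
x_3 = (50) / -10 = -5
x_2 = (-40 - (8)*(-5)) / (26/3) = 0
x_1 = (30 - (-5)*(0) - (-6)*(-5)) / -3 = 0

(0, 0, -5)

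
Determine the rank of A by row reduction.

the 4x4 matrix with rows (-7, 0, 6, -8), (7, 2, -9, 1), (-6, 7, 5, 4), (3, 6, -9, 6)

Row reduction:
R2 <- R2 - (-1)*R1:  [  0   2  -3  -7 ]
R3 <- R3 - (6/7)*R1:  [    0     7  -1/7  76/7 ]
R4 <- R4 - (-3/7)*R1:  [     0      6  -45/7   18/7 ]
R3 <- R3 - (7/2)*R2:  [      0       0  145/14  495/14 ]
R4 <- R4 - (3)*R2:  [     0      0   18/7  165/7 ]
R4 <- R4 - (36/145)*R3:  [      0       0       0  429/29 ]
Row echelon form:
[ -7  0       6      -8 ]
[  0  2      -3      -7 ]
[  0  0  145/14  495/14 ]
[  0  0       0  429/29 ]
Nonzero rows / pivot columns: 4

rank(A) = 4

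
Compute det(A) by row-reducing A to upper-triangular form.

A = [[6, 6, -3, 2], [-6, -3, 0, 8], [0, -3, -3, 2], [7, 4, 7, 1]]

Forward elimination:
R2 <- R2 - (-1)*R1:  [  0   3  -3  10 ]
R4 <- R4 - (7/6)*R1:  [    0    -3  21/2  -4/3 ]
R3 <- R3 - (-1)*R2:  [  0   0  -6  12 ]
R4 <- R4 - (-1)*R2:  [    0     0  15/2  26/3 ]
R4 <- R4 - (-5/4)*R3:  [    0     0     0  71/3 ]
Upper-triangular form:
[ 6  6  -3     2 ]
[ 0  3  -3    10 ]
[ 0  0  -6    12 ]
[ 0  0   0  71/3 ]
det(A) = (-1)^0 * (6) * (3) * (-6) * (71/3) = -2556  (0 row swaps -> sign +1)

det(A) = -2556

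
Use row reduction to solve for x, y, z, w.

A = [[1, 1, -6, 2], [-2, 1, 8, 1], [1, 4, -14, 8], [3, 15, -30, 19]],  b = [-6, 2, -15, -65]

Forward elimination on [A|b]:
R2 <- R2 - (-2)*R1:  [   0    3   -4    5  -10 ]
R3 <- R3 - (1)*R1:  [  0   3  -8   6  -9 ]
R4 <- R4 - (3)*R1:  [   0   12  -12   13  -47 ]
R3 <- R3 - (1)*R2:  [  0   0  -4   1   1 ]
R4 <- R4 - (4)*R2:  [  0   0   4  -7  -7 ]
R4 <- R4 - (-1)*R3:  [  0   0   0  -6  -6 ]
Row echelon form:
[ 1  1  -6   2  |   -6 ]
[ 0  3  -4   5  |  -10 ]
[ 0  0  -4   1  |    1 ]
[ 0  0   0  -6  |   -6 ]
Back-substitution:
w = (-6) / -6 = 1
z = (1 - (1)*(1)) / -4 = 0
y = (-10 - (-4)*(0) - (5)*(1)) / 3 = -5
x = (-6 - (1)*(-5) - (-6)*(0) - (2)*(1)) / 1 = -3

(-3, -5, 0, 1)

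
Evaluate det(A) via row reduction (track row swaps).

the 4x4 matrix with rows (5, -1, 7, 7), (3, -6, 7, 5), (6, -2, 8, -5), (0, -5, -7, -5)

Forward elimination:
R2 <- R2 - (3/5)*R1:  [     0  -27/5   14/5    4/5 ]
R3 <- R3 - (6/5)*R1:  [     0   -4/5   -2/5  -67/5 ]
R3 <- R3 - (4/27)*R2:  [       0        0   -22/27  -365/27 ]
R4 <- R4 - (25/27)*R2:  [       0        0  -259/27  -155/27 ]
R4 <- R4 - (259/22)*R3:  [       0        0        0  3375/22 ]
Upper-triangular form:
[ 5     -1       7        7 ]
[ 0  -27/5    14/5      4/5 ]
[ 0      0  -22/27  -365/27 ]
[ 0      0       0  3375/22 ]
det(A) = (-1)^0 * (5) * (-27/5) * (-22/27) * (3375/22) = 3375  (0 row swaps -> sign +1)

det(A) = 3375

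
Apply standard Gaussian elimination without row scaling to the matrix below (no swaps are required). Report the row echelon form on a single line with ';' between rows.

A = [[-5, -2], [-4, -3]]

Forward elimination:
R2 <- R2 - (4/5)*R1:  [    0  -7/5 ]
Row echelon form:
[ -5    -2 ]
[  0  -7/5 ]

REF = [-5 -2; 0 -7/5]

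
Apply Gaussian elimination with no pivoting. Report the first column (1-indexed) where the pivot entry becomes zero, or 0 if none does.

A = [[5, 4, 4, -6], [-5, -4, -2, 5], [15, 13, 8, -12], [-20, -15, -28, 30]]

first zero-pivot column = 2

Naive forward elimination:
R2 <- R2 - (-1)*R1:  [  0   0   2  -1 ]
R3 <- R3 - (3)*R1:  [  0   1  -4   6 ]
R4 <- R4 - (-4)*R1:  [   0    1  -12    6 ]
Matrix at this point:
[ 5  4    4  -6 ]
[ 0  0    2  -1 ]
[ 0  1   -4   6 ]
[ 0  1  -12   6 ]
Pivot entry (2,2) is zero but row 3 has 1 in column 2 -> naive elimination stops; a row interchange (e.g. R2 <-> R3) would be required here.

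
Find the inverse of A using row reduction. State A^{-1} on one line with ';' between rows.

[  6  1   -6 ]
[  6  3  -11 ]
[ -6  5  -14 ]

inverse = [-13/60 4/15 -7/60; -5/2 2 -1/2; -4/5 3/5 -1/5]

Gauss-Jordan on [A | I]:
R1 <- (1/6)*R1:  [   1  1/6   -1  |  1/6    0    0 ]
R2 <- R2 - (6)*R1:  [  0   2  -5  |  -1   1   0 ]
R3 <- R3 - (-6)*R1:  [   0    6  -20  |    1    0    1 ]
R2 <- (1/2)*R2:  [    0     1  -5/2  |  -1/2   1/2     0 ]
R1 <- R1 - (1/6)*R2:  [     1      0  -7/12  |    1/4  -1/12      0 ]
R3 <- R3 - (6)*R2:  [  0   0  -5  |   4  -3   1 ]
R3 <- (1/-5)*R3:  [    0     0     1  |  -4/5   3/5  -1/5 ]
R1 <- R1 - (-7/12)*R3:  [      1       0       0  |  -13/60    4/15   -7/60 ]
R2 <- R2 - (-5/2)*R3:  [    0     1     0  |  -5/2     2  -1/2 ]
Right block of [I | A^{-1}] is the inverse:
[ -13/60  4/15  -7/60 ]
[   -5/2     2   -1/2 ]
[   -4/5   3/5   -1/5 ]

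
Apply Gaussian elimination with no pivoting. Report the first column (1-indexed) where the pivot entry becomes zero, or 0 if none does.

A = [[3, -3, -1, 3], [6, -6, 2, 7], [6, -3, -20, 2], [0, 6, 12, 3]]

first zero-pivot column = 2

Naive forward elimination:
R2 <- R2 - (2)*R1:  [ 0  0  4  1 ]
R3 <- R3 - (2)*R1:  [   0    3  -18   -4 ]
Matrix at this point:
[ 3  -3   -1   3 ]
[ 0   0    4   1 ]
[ 0   3  -18  -4 ]
[ 0   6   12   3 ]
Pivot entry (2,2) is zero but row 3 has 3 in column 2 -> naive elimination stops; a row interchange (e.g. R2 <-> R3) would be required here.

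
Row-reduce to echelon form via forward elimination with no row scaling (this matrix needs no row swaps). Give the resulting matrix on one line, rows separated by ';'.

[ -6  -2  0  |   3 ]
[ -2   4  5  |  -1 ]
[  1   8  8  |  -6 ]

REF = [-6 -2 0 3; 0 14/3 5 -2; 0 0 -3/14 -31/14]

Forward elimination:
R2 <- R2 - (1/3)*R1:  [    0  14/3     5    -2 ]
R3 <- R3 - (-1/6)*R1:  [     0   23/3      8  -11/2 ]
R3 <- R3 - (23/14)*R2:  [      0       0   -3/14  -31/14 ]
Row echelon form:
[ -6    -2      0  |       3 ]
[  0  14/3      5  |      -2 ]
[  0     0  -3/14  |  -31/14 ]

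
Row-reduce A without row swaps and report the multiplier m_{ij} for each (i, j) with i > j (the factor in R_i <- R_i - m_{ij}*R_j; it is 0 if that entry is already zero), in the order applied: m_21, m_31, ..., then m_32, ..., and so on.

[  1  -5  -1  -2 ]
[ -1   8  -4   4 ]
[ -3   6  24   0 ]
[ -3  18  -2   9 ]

Forward elimination:
R2 <- R2 - (-1)*R1:  [  0   3  -5   2 ]
R3 <- R3 - (-3)*R1:  [  0  -9  21  -6 ]
R4 <- R4 - (-3)*R1:  [  0   3  -5   3 ]
R3 <- R3 - (-3)*R2:  [ 0  0  6  0 ]
R4 <- R4 - (1)*R2:  [ 0  0  0  1 ]
R4: entry in column 3 is already 0 -> m_{43} = 0 (no row operation needed)
Multipliers (in order of application): m_{21} = -1, m_{31} = -3, m_{41} = -3, m_{32} = -3, m_{42} = 1, m_{43} = 0

multipliers: -1, -3, -3, -3, 1, 0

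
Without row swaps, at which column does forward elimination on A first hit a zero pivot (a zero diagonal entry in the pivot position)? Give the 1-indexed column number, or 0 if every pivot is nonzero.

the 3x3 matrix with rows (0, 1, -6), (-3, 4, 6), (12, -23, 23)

Naive forward elimination:
Pivot entry (1,1) is zero but row 2 has -3 in column 1 -> naive elimination stops; a row interchange (e.g. R1 <-> R2) would be required here.

first zero-pivot column = 1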